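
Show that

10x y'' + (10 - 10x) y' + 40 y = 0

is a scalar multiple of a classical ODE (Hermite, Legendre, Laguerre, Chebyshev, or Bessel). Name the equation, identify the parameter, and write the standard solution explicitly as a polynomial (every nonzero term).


All three coefficients share the factor 10; dividing through by 10 gives  x y'' + (1 - x) y' + 4 y = 0.
This matches the Laguerre equation x y'' + (1 - x) y' + n y = 0 with n = 4; the polynomial solution is L_4(x).
With y = sum_k a_k x^k, matching x^k gives (k+1)k a_{k+1} + (k+1) a_{k+1} - k a_k + n a_k = 0, i.e. (k+1)^2 a_{k+1} = (k - n) a_k = (k - 4) a_k. The right side vanishes at k = 4, so the series terminates at degree 4.
Standard normalization L_n(0) = 1 gives a_0 = 1. Work upward with a_{k+1} = (k - 4) a_k / (k+1)^2:
  a_1 = (0 - 4)(1) / 1^2 = -4/1 = -4
  a_2 = (1 - 4)(-4) / 2^2 = 12/4 = 3
  a_3 = (2 - 4)(3) / 3^2 = -6/9 = -2/3
  a_4 = (3 - 4)(-2/3) / 4^2 = (2/3)/16 = 1/24
Hence L_4(x) = x^4/24 - 2 x^3/3 + 3 x^2 - 4 x + 1.

L_4(x); series = x^4/24 - 2 x^3/3 + 3 x^2 - 4 x + 1


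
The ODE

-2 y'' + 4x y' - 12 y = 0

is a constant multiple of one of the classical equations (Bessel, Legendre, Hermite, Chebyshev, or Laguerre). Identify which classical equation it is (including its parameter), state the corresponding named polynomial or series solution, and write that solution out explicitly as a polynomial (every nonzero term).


All three coefficients share the factor -2; dividing through by -2 gives  y'' - 2x y' + 6 y = 0.
This matches the Hermite equation y'' - 2x y' + 2n y = 0 with 2n = 6, so n = 3; the polynomial solution is H_3(x).
With y = sum_k a_k x^k, matching x^k gives (k+2)(k+1) a_{k+2} = 2(k - n) a_k = 2(k - 3) a_k. The right side vanishes at k = 3, so the series with the parity of 3 terminates at degree 3.
Standard normalization: leading coefficient of H_n is 2^n, so a_3 = 2^3 = 8. Work downward with a_k = (k+1)(k+2) a_{k+2} / (2(k - n)):
  a_1 = (2)(3)(8) / (2(1 - 3)) = 48/(-4) = -12
Hence H_3(x) = 8 x^3 - 12 x.

H_3(x); series = 8 x^3 - 12 x


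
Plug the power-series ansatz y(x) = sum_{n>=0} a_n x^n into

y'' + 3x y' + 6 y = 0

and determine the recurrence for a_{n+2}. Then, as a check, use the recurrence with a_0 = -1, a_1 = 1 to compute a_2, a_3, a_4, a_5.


Substitute y = sum_n a_n x^n.
y''(x) has coefficient (n+2)(n+1) a_{n+2} at x^n;
3 x y'(x) has coefficient 3 n a_n at x^n (shift);
6 y(x) has coefficient 6 a_n at x^n.
Matching x^n: (n+2)(n+1) a_{n+2} + (3n + 6) a_n = 0.
Thus a_{n+2} = (-3n - 6) / ((n+1)(n+2)) * a_n.

Check with a_0 = -1, a_1 = 1 (apply the recurrence for n = 0, 1, 2, 3): a_0 = -1, a_1 = 1, a_2 = 3, a_3 = -3/2, a_4 = -3, a_5 = 9/8.

a_(n+2) = (-3n - 6) / ((n+1)(n+2)) * a_n; check: a_0 = -1, a_1 = 1, a_2 = 3, a_3 = -3/2, a_4 = -3, a_5 = 9/8


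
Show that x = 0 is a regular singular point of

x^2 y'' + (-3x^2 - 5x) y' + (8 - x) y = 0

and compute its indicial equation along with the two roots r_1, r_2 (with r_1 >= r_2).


Divide by x^2 to reach normal form y'' + P_1(x) y' + P_2(x) y = 0 with P_1(x) = -3 - 5/x and P_2(x) = -1/x + 8/x^2.
x = 0 is a singular point because the y'-coefficient -3 - 5/x has a pole at x = 0 and the y-coefficient -1/x + 8/x^2 has a pole at x = 0.
It is a regular singular point because x P_1(x) = p(x) = -3x - 5 and x^2 P_2(x) = q(x) = 8 - x are polynomials, hence analytic at x = 0.
p(0) = -5,  q(0) = 8.
Indicial equation: r(r-1) + p(0) r + q(0) = 0, i.e. r^2 + (p(0) - 1) r + q(0) = 0, i.e. r^2 - 6 r + 8 = 0.
Discriminant: (-6)^2 - 4(8) = 4, so r = (6 ± 2)/2.
Solving: r_1 = 4, r_2 = 2.

indicial: r^2 - 6 r + 8 = 0; roots r_1 = 4, r_2 = 2


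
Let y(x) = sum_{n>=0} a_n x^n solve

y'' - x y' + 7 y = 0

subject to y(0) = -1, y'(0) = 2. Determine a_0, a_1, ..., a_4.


Ansatz: y(x) = sum_{n>=0} a_n x^n, so y'(x) = sum_{n>=1} n a_n x^(n-1) and y''(x) = sum_{n>=2} n(n-1) a_n x^(n-2).
Substitute into P(x) y'' + Q(x) y' + R(x) y = 0 with P(x) = 1, Q(x) = -x, R(x) = 7, and match powers of x.
Initial conditions: a_0 = -1, a_1 = 2.
Setting the coefficient of each power of x to zero and solving order by order (substituting the coefficients already found):
  x^0: 2 a_2 + 7 a_0 = 0  ->  2 a_2 = -7 a_0 = 7  ->  a_2 = 7/2
  x^1: 6 a_3 + 6 a_1 = 0  ->  6 a_3 = -6 a_1 = -12  ->  a_3 = -2
  x^2: 12 a_4 + 5 a_2 = 0  ->  12 a_4 = -5 a_2 = -35/2  ->  a_4 = -35/24
Truncated series: y(x) = -1 + 2 x + (7/2) x^2 - 2 x^3 - (35/24) x^4 + O(x^5).

a_0 = -1; a_1 = 2; a_2 = 7/2; a_3 = -2; a_4 = -35/24


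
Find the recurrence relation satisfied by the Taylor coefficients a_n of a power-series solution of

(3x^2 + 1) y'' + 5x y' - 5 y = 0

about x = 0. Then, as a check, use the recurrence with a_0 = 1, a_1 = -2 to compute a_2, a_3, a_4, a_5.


Substitute y = sum_n a_n x^n.
(1 + 3 x^2) y'' contributes (n+2)(n+1) a_{n+2} + 3 n(n-1) a_n at x^n.
5 x y'(x) contributes 5 n a_n at x^n.
-5 y(x) contributes -5 a_n at x^n.
Matching x^n: (n+2)(n+1) a_{n+2} + (3 n(n-1) + 5 n - 5) a_n = 0.
Thus a_{n+2} = (-3 n(n-1) - 5 n + 5) / ((n+1)(n+2)) * a_n.

Check with a_0 = 1, a_1 = -2 (apply the recurrence for n = 0, 1, 2, 3): a_0 = 1, a_1 = -2, a_2 = 5/2, a_3 = 0, a_4 = -55/24, a_5 = 0.

a_(n+2) = (-3 n(n-1) - 5 n + 5) / ((n+1)(n+2)) * a_n; check: a_0 = 1, a_1 = -2, a_2 = 5/2, a_3 = 0, a_4 = -55/24, a_5 = 0


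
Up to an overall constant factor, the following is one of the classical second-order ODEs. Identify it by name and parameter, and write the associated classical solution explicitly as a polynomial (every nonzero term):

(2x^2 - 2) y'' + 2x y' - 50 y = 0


All three coefficients share the factor -2; dividing through by -2 gives  (1 - x^2) y'' - x y' + 25 y = 0.
This matches the Chebyshev equation (1 - x^2) y'' - x y' + n^2 y = 0 (note the -x y' term, not -2x y') with n^2 = 25, so n = 5; the polynomial solution is T_5(x).
With y = sum_k a_k x^k, matching x^k gives (k+2)(k+1) a_{k+2} = (k^2 - n^2) a_k = (k - 5)(k + 5) a_k. The right side vanishes at k = 5, so the series with the parity of 5 terminates at degree 5.
Standard normalization: leading coefficient of T_n is 2^(n-1), so a_5 = 2^4 = 16. Work downward with a_k = (k+1)(k+2) a_{k+2} / ((k - 5)(k + 5)):
  a_3 = (4)(5)(16) / ((3 - 5)(3 + 5)) = 320/(-16) = -20
  a_1 = (2)(3)(-20) / ((1 - 5)(1 + 5)) = -120/(-24) = 5
Hence T_5(x) = 16 x^5 - 20 x^3 + 5 x.

T_5(x); series = 16 x^5 - 20 x^3 + 5 x


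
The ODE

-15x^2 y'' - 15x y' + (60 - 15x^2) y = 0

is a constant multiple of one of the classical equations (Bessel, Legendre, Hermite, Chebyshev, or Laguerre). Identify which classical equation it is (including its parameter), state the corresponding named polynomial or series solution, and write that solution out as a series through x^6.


All three coefficients share the factor -15; dividing through by -15 gives  x^2 y'' + x y' + (x^2 - 4) y = 0.
This matches the Bessel equation x^2 y'' + x y' + (x^2 - nu^2) y = 0 with nu^2 = 4, so nu = 2; the solution bounded at x = 0 is J_2(x).
Frobenius at x = 0: indicial roots ±nu; for r = nu the recurrence k(k + 2nu) c_k = -c_{k-2} gives the standard series J_nu(x) = sum_{k>=0} (-1)^k / (k! (k+nu)!) (x/2)^(2k+nu). Evaluate the first 3 terms:
  k = 0: (-1)^0 / (0! * 2! * 2^2) x^2 = 1/(1*2*4) x^2 = (1/8) x^2
  k = 1: (-1)^1 / (1! * 3! * 2^4) x^4 = -1/(1*6*16) x^4 = (-1/96) x^4
  k = 2: (-1)^2 / (2! * 4! * 2^6) x^6 = 1/(2*24*64) x^6 = (1/3072) x^6
Hence J_2(x) = x^6/3072 - x^4/96 + x^2/8 + ....

J_2(x); series = x^6/3072 - x^4/96 + x^2/8


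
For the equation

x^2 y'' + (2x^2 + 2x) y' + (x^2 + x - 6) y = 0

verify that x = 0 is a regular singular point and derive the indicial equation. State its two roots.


Divide by x^2 to reach normal form y'' + P_1(x) y' + P_2(x) y = 0 with P_1(x) = 2 + 2/x and P_2(x) = 1 + 1/x - 6/x^2.
x = 0 is a singular point because the y'-coefficient 2 + 2/x has a pole at x = 0 and the y-coefficient 1 + 1/x - 6/x^2 has a pole at x = 0.
It is a regular singular point because x P_1(x) = p(x) = 2x + 2 and x^2 P_2(x) = q(x) = x^2 + x - 6 are polynomials, hence analytic at x = 0.
p(0) = 2,  q(0) = -6.
Indicial equation: r(r-1) + p(0) r + q(0) = 0, i.e. r^2 + (p(0) - 1) r + q(0) = 0, i.e. r^2 + 1 r - 6 = 0.
Discriminant: (1)^2 - 4(-6) = 25, so r = (-1 ± 5)/2.
Solving: r_1 = 2, r_2 = -3.

indicial: r^2 + 1 r - 6 = 0; roots r_1 = 2, r_2 = -3


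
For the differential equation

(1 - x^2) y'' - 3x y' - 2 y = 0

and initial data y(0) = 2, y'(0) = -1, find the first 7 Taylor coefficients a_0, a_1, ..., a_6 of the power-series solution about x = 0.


Ansatz: y(x) = sum_{n>=0} a_n x^n, so y'(x) = sum_{n>=1} n a_n x^(n-1) and y''(x) = sum_{n>=2} n(n-1) a_n x^(n-2).
Substitute into P(x) y'' + Q(x) y' + R(x) y = 0 with P(x) = 1 - x^2, Q(x) = -3x, R(x) = -2, and match powers of x.
Initial conditions: a_0 = 2, a_1 = -1.
Setting the coefficient of each power of x to zero and solving order by order (substituting the coefficients already found):
  x^0: 2 a_2 - 2 a_0 = 0  ->  2 a_2 = 2 a_0 = 4  ->  a_2 = 2
  x^1: 6 a_3 - 5 a_1 = 0  ->  6 a_3 = 5 a_1 = -5  ->  a_3 = -5/6
  x^2: 12 a_4 - 10 a_2 = 0  ->  12 a_4 = 10 a_2 = 20  ->  a_4 = 5/3
  x^3: 20 a_5 - 17 a_3 = 0  ->  20 a_5 = 17 a_3 = -85/6  ->  a_5 = -17/24
  x^4: 30 a_6 - 26 a_4 = 0  ->  30 a_6 = 26 a_4 = 130/3  ->  a_6 = 13/9
Truncated series: y(x) = 2 - x + 2 x^2 - (5/6) x^3 + (5/3) x^4 - (17/24) x^5 + (13/9) x^6 + O(x^7).

a_0 = 2; a_1 = -1; a_2 = 2; a_3 = -5/6; a_4 = 5/3; a_5 = -17/24; a_6 = 13/9


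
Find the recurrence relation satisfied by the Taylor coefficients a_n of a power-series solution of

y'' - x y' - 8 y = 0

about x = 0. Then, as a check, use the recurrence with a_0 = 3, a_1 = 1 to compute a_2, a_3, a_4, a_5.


Substitute y = sum_n a_n x^n.
y''(x) has coefficient (n+2)(n+1) a_{n+2} at x^n;
-x y'(x) has coefficient -n a_n at x^n (shift);
-8 y(x) has coefficient -8 a_n at x^n.
Matching x^n: (n+2)(n+1) a_{n+2} + (-n - 8) a_n = 0.
Thus a_{n+2} = (n + 8) / ((n+1)(n+2)) * a_n.

Check with a_0 = 3, a_1 = 1 (apply the recurrence for n = 0, 1, 2, 3): a_0 = 3, a_1 = 1, a_2 = 12, a_3 = 3/2, a_4 = 10, a_5 = 33/40.

a_(n+2) = (n + 8) / ((n+1)(n+2)) * a_n; check: a_0 = 3, a_1 = 1, a_2 = 12, a_3 = 3/2, a_4 = 10, a_5 = 33/40


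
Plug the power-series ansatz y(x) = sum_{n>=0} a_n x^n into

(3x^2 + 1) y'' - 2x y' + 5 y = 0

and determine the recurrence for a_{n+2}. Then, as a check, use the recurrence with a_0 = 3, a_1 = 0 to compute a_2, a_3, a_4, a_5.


Substitute y = sum_n a_n x^n.
(1 + 3 x^2) y'' contributes (n+2)(n+1) a_{n+2} + 3 n(n-1) a_n at x^n.
-2 x y'(x) contributes -2 n a_n at x^n.
5 y(x) contributes 5 a_n at x^n.
Matching x^n: (n+2)(n+1) a_{n+2} + (3 n(n-1) - 2 n + 5) a_n = 0.
Thus a_{n+2} = (-3 n(n-1) + 2 n - 5) / ((n+1)(n+2)) * a_n.

Check with a_0 = 3, a_1 = 0 (apply the recurrence for n = 0, 1, 2, 3): a_0 = 3, a_1 = 0, a_2 = -15/2, a_3 = 0, a_4 = 35/8, a_5 = 0.

a_(n+2) = (-3 n(n-1) + 2 n - 5) / ((n+1)(n+2)) * a_n; check: a_0 = 3, a_1 = 0, a_2 = -15/2, a_3 = 0, a_4 = 35/8, a_5 = 0


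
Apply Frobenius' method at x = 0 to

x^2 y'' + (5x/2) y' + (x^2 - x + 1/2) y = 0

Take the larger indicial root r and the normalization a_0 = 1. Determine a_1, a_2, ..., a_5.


Write in Frobenius form y'' + (p(x)/x) y' + (q(x)/x^2) y = 0:
  p(x) = 5/2,  q(x) = x^2 - x + 1/2.
Indicial equation: r(r-1) + (5/2) r + (1/2) = 0 -> roots r_1 = -1/2, r_2 = -1.
Take r = r_1 = -1/2. Let y(x) = x^r sum_{n>=0} a_n x^n with a_0 = 1.
Substitute y = x^r sum a_n x^n and match x^{r+n}. The recurrence is
  D(n) a_n - 1 a_{n-1} + 1 a_{n-2} = 0,  where D(n) = (r+n)(r+n-1) + (5/2)(r+n) + (1/2).
  a_n = [1 a_{n-1} - 1 a_{n-2}] / D(n).
Since the indicial polynomial factors as (r - r_1)(r - r_2), D(n) = (r_1 + n - r_1)(r_1 + n - r_2) = n(n + 1/2).
Evaluating step by step (a_0 = 1):
  n = 1: D(1) = 1(1 + 1/2) = 3/2; numerator = 1(1) = 1; a_1 = (1)/(3/2) = 2/3
  n = 2: D(2) = 2(2 + 1/2) = 5; numerator = 1(2/3) - 1(1) = -1/3; a_2 = (-1/3)/(5) = -1/15
  n = 3: D(3) = 3(3 + 1/2) = 21/2; numerator = 1(-1/15) - 1(2/3) = -11/15; a_3 = (-11/15)/(21/2) = -22/315
  n = 4: D(4) = 4(4 + 1/2) = 18; numerator = 1(-22/315) - 1(-1/15) = -1/315; a_4 = (-1/315)/(18) = -1/5670
  n = 5: D(5) = 5(5 + 1/2) = 55/2; numerator = 1(-1/5670) - 1(-22/315) = 79/1134; a_5 = (79/1134)/(55/2) = 79/31185

r = -1/2; a_0 = 1; a_1 = 2/3; a_2 = -1/15; a_3 = -22/315; a_4 = -1/5670; a_5 = 79/31185


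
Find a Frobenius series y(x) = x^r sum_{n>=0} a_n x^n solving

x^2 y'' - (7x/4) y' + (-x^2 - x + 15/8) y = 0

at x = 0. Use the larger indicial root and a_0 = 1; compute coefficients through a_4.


Write in Frobenius form y'' + (p(x)/x) y' + (q(x)/x^2) y = 0:
  p(x) = -7/4,  q(x) = -x^2 - x + 15/8.
Indicial equation: r(r-1) + (-7/4) r + (15/8) = 0 -> roots r_1 = 3/2, r_2 = 5/4.
Take r = r_1 = 3/2. Let y(x) = x^r sum_{n>=0} a_n x^n with a_0 = 1.
Substitute y = x^r sum a_n x^n and match x^{r+n}. The recurrence is
  D(n) a_n - 1 a_{n-1} - 1 a_{n-2} = 0,  where D(n) = (r+n)(r+n-1) + (-7/4)(r+n) + (15/8).
  a_n = [1 a_{n-1} + 1 a_{n-2}] / D(n).
Since the indicial polynomial factors as (r - r_1)(r - r_2), D(n) = (r_1 + n - r_1)(r_1 + n - r_2) = n(n + 1/4).
Evaluating step by step (a_0 = 1):
  n = 1: D(1) = 1(1 + 1/4) = 5/4; numerator = 1(1) = 1; a_1 = (1)/(5/4) = 4/5
  n = 2: D(2) = 2(2 + 1/4) = 9/2; numerator = 1(4/5) + 1(1) = 9/5; a_2 = (9/5)/(9/2) = 2/5
  n = 3: D(3) = 3(3 + 1/4) = 39/4; numerator = 1(2/5) + 1(4/5) = 6/5; a_3 = (6/5)/(39/4) = 8/65
  n = 4: D(4) = 4(4 + 1/4) = 17; numerator = 1(8/65) + 1(2/5) = 34/65; a_4 = (34/65)/(17) = 2/65

r = 3/2; a_0 = 1; a_1 = 4/5; a_2 = 2/5; a_3 = 8/65; a_4 = 2/65


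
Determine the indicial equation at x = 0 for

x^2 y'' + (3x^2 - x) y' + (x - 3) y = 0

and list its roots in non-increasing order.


Divide by x^2 to reach normal form y'' + P_1(x) y' + P_2(x) y = 0 with P_1(x) = 3 - 1/x and P_2(x) = 1/x - 3/x^2.
x = 0 is a singular point because the y'-coefficient 3 - 1/x has a pole at x = 0 and the y-coefficient 1/x - 3/x^2 has a pole at x = 0.
It is a regular singular point because x P_1(x) = p(x) = 3x - 1 and x^2 P_2(x) = q(x) = x - 3 are polynomials, hence analytic at x = 0.
p(0) = -1,  q(0) = -3.
Indicial equation: r(r-1) + p(0) r + q(0) = 0, i.e. r^2 + (p(0) - 1) r + q(0) = 0, i.e. r^2 - 2 r - 3 = 0.
Discriminant: (-2)^2 - 4(-3) = 16, so r = (2 ± 4)/2.
Solving: r_1 = 3, r_2 = -1.

indicial: r^2 - 2 r - 3 = 0; roots r_1 = 3, r_2 = -1


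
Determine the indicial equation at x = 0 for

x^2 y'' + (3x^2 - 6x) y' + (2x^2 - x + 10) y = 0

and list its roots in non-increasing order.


Divide by x^2 to reach normal form y'' + P_1(x) y' + P_2(x) y = 0 with P_1(x) = 3 - 6/x and P_2(x) = 2 - 1/x + 10/x^2.
x = 0 is a singular point because the y'-coefficient 3 - 6/x has a pole at x = 0 and the y-coefficient 2 - 1/x + 10/x^2 has a pole at x = 0.
It is a regular singular point because x P_1(x) = p(x) = 3x - 6 and x^2 P_2(x) = q(x) = 2x^2 - x + 10 are polynomials, hence analytic at x = 0.
p(0) = -6,  q(0) = 10.
Indicial equation: r(r-1) + p(0) r + q(0) = 0, i.e. r^2 + (p(0) - 1) r + q(0) = 0, i.e. r^2 - 7 r + 10 = 0.
Discriminant: (-7)^2 - 4(10) = 9, so r = (7 ± 3)/2.
Solving: r_1 = 5, r_2 = 2.

indicial: r^2 - 7 r + 10 = 0; roots r_1 = 5, r_2 = 2


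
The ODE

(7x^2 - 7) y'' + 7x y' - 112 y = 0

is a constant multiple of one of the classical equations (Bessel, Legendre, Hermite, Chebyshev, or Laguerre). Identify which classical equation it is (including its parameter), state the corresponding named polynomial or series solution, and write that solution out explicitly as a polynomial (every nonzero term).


All three coefficients share the factor -7; dividing through by -7 gives  (1 - x^2) y'' - x y' + 16 y = 0.
This matches the Chebyshev equation (1 - x^2) y'' - x y' + n^2 y = 0 (note the -x y' term, not -2x y') with n^2 = 16, so n = 4; the polynomial solution is T_4(x).
With y = sum_k a_k x^k, matching x^k gives (k+2)(k+1) a_{k+2} = (k^2 - n^2) a_k = (k - 4)(k + 4) a_k. The right side vanishes at k = 4, so the series with the parity of 4 terminates at degree 4.
Standard normalization: leading coefficient of T_n is 2^(n-1), so a_4 = 2^3 = 8. Work downward with a_k = (k+1)(k+2) a_{k+2} / ((k - 4)(k + 4)):
  a_2 = (3)(4)(8) / ((2 - 4)(2 + 4)) = 96/(-12) = -8
  a_0 = (1)(2)(-8) / ((0 - 4)(0 + 4)) = -16/(-16) = 1
Hence T_4(x) = 8 x^4 - 8 x^2 + 1.

T_4(x); series = 8 x^4 - 8 x^2 + 1


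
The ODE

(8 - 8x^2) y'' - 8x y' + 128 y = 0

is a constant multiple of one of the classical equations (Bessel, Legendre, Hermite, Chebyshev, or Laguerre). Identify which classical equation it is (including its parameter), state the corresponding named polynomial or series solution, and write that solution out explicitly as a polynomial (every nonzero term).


All three coefficients share the factor 8; dividing through by 8 gives  (1 - x^2) y'' - x y' + 16 y = 0.
This matches the Chebyshev equation (1 - x^2) y'' - x y' + n^2 y = 0 (note the -x y' term, not -2x y') with n^2 = 16, so n = 4; the polynomial solution is T_4(x).
With y = sum_k a_k x^k, matching x^k gives (k+2)(k+1) a_{k+2} = (k^2 - n^2) a_k = (k - 4)(k + 4) a_k. The right side vanishes at k = 4, so the series with the parity of 4 terminates at degree 4.
Standard normalization: leading coefficient of T_n is 2^(n-1), so a_4 = 2^3 = 8. Work downward with a_k = (k+1)(k+2) a_{k+2} / ((k - 4)(k + 4)):
  a_2 = (3)(4)(8) / ((2 - 4)(2 + 4)) = 96/(-12) = -8
  a_0 = (1)(2)(-8) / ((0 - 4)(0 + 4)) = -16/(-16) = 1
Hence T_4(x) = 8 x^4 - 8 x^2 + 1.

T_4(x); series = 8 x^4 - 8 x^2 + 1


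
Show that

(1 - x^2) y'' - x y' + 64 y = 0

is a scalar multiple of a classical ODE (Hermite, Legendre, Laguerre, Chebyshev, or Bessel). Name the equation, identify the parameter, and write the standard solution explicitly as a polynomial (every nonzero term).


The equation is already in a standard form:  (1 - x^2) y'' - x y' + 64 y = 0.
This matches the Chebyshev equation (1 - x^2) y'' - x y' + n^2 y = 0 (note the -x y' term, not -2x y') with n^2 = 64, so n = 8; the polynomial solution is T_8(x).
With y = sum_k a_k x^k, matching x^k gives (k+2)(k+1) a_{k+2} = (k^2 - n^2) a_k = (k - 8)(k + 8) a_k. The right side vanishes at k = 8, so the series with the parity of 8 terminates at degree 8.
Standard normalization: leading coefficient of T_n is 2^(n-1), so a_8 = 2^7 = 128. Work downward with a_k = (k+1)(k+2) a_{k+2} / ((k - 8)(k + 8)):
  a_6 = (7)(8)(128) / ((6 - 8)(6 + 8)) = 7168/(-28) = -256
  a_4 = (5)(6)(-256) / ((4 - 8)(4 + 8)) = -7680/(-48) = 160
  a_2 = (3)(4)(160) / ((2 - 8)(2 + 8)) = 1920/(-60) = -32
  a_0 = (1)(2)(-32) / ((0 - 8)(0 + 8)) = -64/(-64) = 1
Hence T_8(x) = 128 x^8 - 256 x^6 + 160 x^4 - 32 x^2 + 1.

T_8(x); series = 128 x^8 - 256 x^6 + 160 x^4 - 32 x^2 + 1


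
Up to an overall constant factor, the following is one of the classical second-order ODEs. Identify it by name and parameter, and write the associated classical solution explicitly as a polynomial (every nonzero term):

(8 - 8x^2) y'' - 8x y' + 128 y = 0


All three coefficients share the factor 8; dividing through by 8 gives  (1 - x^2) y'' - x y' + 16 y = 0.
This matches the Chebyshev equation (1 - x^2) y'' - x y' + n^2 y = 0 (note the -x y' term, not -2x y') with n^2 = 16, so n = 4; the polynomial solution is T_4(x).
With y = sum_k a_k x^k, matching x^k gives (k+2)(k+1) a_{k+2} = (k^2 - n^2) a_k = (k - 4)(k + 4) a_k. The right side vanishes at k = 4, so the series with the parity of 4 terminates at degree 4.
Standard normalization: leading coefficient of T_n is 2^(n-1), so a_4 = 2^3 = 8. Work downward with a_k = (k+1)(k+2) a_{k+2} / ((k - 4)(k + 4)):
  a_2 = (3)(4)(8) / ((2 - 4)(2 + 4)) = 96/(-12) = -8
  a_0 = (1)(2)(-8) / ((0 - 4)(0 + 4)) = -16/(-16) = 1
Hence T_4(x) = 8 x^4 - 8 x^2 + 1.

T_4(x); series = 8 x^4 - 8 x^2 + 1


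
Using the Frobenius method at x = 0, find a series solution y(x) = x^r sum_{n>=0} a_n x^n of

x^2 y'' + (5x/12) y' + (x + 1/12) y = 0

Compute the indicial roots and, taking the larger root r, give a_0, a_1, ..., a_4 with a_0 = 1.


Write in Frobenius form y'' + (p(x)/x) y' + (q(x)/x^2) y = 0:
  p(x) = 5/12,  q(x) = x + 1/12.
Indicial equation: r(r-1) + (5/12) r + (1/12) = 0 -> roots r_1 = 1/3, r_2 = 1/4.
Take r = r_1 = 1/3. Let y(x) = x^r sum_{n>=0} a_n x^n with a_0 = 1.
Substitute y = x^r sum a_n x^n and match x^{r+n}. The recurrence is
  D(n) a_n + 1 a_{n-1} = 0,  where D(n) = (r+n)(r+n-1) + (5/12)(r+n) + (1/12).
  a_n = -1 / D(n) * a_{n-1}.
Since the indicial polynomial factors as (r - r_1)(r - r_2), D(n) = (r_1 + n - r_1)(r_1 + n - r_2) = n(n + 1/12).
Evaluating step by step (a_0 = 1):
  n = 1: D(1) = 1(1 + 1/12) = 13/12; numerator = -1(1) = -1; a_1 = (-1)/(13/12) = -12/13
  n = 2: D(2) = 2(2 + 1/12) = 25/6; numerator = -1(-12/13) = 12/13; a_2 = (12/13)/(25/6) = 72/325
  n = 3: D(3) = 3(3 + 1/12) = 37/4; numerator = -1(72/325) = -72/325; a_3 = (-72/325)/(37/4) = -288/12025
  n = 4: D(4) = 4(4 + 1/12) = 49/3; numerator = -1(-288/12025) = 288/12025; a_4 = (288/12025)/(49/3) = 864/589225

r = 1/3; a_0 = 1; a_1 = -12/13; a_2 = 72/325; a_3 = -288/12025; a_4 = 864/589225


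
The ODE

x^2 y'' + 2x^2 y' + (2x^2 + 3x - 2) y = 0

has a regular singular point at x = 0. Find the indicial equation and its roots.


Divide by x^2 to reach normal form y'' + P_1(x) y' + P_2(x) y = 0 with P_1(x) = 2 and P_2(x) = 2 + 3/x - 2/x^2.
x = 0 is a singular point because the y-coefficient 2 + 3/x - 2/x^2 has a pole at x = 0.
It is a regular singular point because x P_1(x) = p(x) = 2x and x^2 P_2(x) = q(x) = 2x^2 + 3x - 2 are polynomials, hence analytic at x = 0.
p(0) = 0,  q(0) = -2.
Indicial equation: r(r-1) + p(0) r + q(0) = 0, i.e. r^2 + (p(0) - 1) r + q(0) = 0, i.e. r^2 - 1 r - 2 = 0.
Discriminant: (-1)^2 - 4(-2) = 9, so r = (1 ± 3)/2.
Solving: r_1 = 2, r_2 = -1.

indicial: r^2 - 1 r - 2 = 0; roots r_1 = 2, r_2 = -1


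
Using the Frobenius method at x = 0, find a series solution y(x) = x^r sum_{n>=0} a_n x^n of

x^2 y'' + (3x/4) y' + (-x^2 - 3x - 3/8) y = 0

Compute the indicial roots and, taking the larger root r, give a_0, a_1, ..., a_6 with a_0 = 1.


Write in Frobenius form y'' + (p(x)/x) y' + (q(x)/x^2) y = 0:
  p(x) = 3/4,  q(x) = -x^2 - 3x - 3/8.
Indicial equation: r(r-1) + (3/4) r + (-3/8) = 0 -> roots r_1 = 3/4, r_2 = -1/2.
Take r = r_1 = 3/4. Let y(x) = x^r sum_{n>=0} a_n x^n with a_0 = 1.
Substitute y = x^r sum a_n x^n and match x^{r+n}. The recurrence is
  D(n) a_n - 3 a_{n-1} - 1 a_{n-2} = 0,  where D(n) = (r+n)(r+n-1) + (3/4)(r+n) + (-3/8).
  a_n = [3 a_{n-1} + 1 a_{n-2}] / D(n).
Since the indicial polynomial factors as (r - r_1)(r - r_2), D(n) = (r_1 + n - r_1)(r_1 + n - r_2) = n(n + 5/4).
Evaluating step by step (a_0 = 1):
  n = 1: D(1) = 1(1 + 5/4) = 9/4; numerator = 3(1) = 3; a_1 = (3)/(9/4) = 4/3
  n = 2: D(2) = 2(2 + 5/4) = 13/2; numerator = 3(4/3) + 1(1) = 5; a_2 = (5)/(13/2) = 10/13
  n = 3: D(3) = 3(3 + 5/4) = 51/4; numerator = 3(10/13) + 1(4/3) = 142/39; a_3 = (142/39)/(51/4) = 568/1989
  n = 4: D(4) = 4(4 + 5/4) = 21; numerator = 3(568/1989) + 1(10/13) = 1078/663; a_4 = (1078/663)/(21) = 154/1989
  n = 5: D(5) = 5(5 + 5/4) = 125/4; numerator = 3(154/1989) + 1(568/1989) = 1030/1989; a_5 = (1030/1989)/(125/4) = 824/49725
  n = 6: D(6) = 6(6 + 5/4) = 87/2; numerator = 3(824/49725) + 1(154/1989) = 6322/49725; a_6 = (6322/49725)/(87/2) = 436/149175

r = 3/4; a_0 = 1; a_1 = 4/3; a_2 = 10/13; a_3 = 568/1989; a_4 = 154/1989; a_5 = 824/49725; a_6 = 436/149175


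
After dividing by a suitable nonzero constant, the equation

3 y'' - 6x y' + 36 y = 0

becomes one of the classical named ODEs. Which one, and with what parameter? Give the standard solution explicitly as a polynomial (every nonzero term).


All three coefficients share the factor 3; dividing through by 3 gives  y'' - 2x y' + 12 y = 0.
This matches the Hermite equation y'' - 2x y' + 2n y = 0 with 2n = 12, so n = 6; the polynomial solution is H_6(x).
With y = sum_k a_k x^k, matching x^k gives (k+2)(k+1) a_{k+2} = 2(k - n) a_k = 2(k - 6) a_k. The right side vanishes at k = 6, so the series with the parity of 6 terminates at degree 6.
Standard normalization: leading coefficient of H_n is 2^n, so a_6 = 2^6 = 64. Work downward with a_k = (k+1)(k+2) a_{k+2} / (2(k - n)):
  a_4 = (5)(6)(64) / (2(4 - 6)) = 1920/(-4) = -480
  a_2 = (3)(4)(-480) / (2(2 - 6)) = -5760/(-8) = 720
  a_0 = (1)(2)(720) / (2(0 - 6)) = 1440/(-12) = -120
Hence H_6(x) = 64 x^6 - 480 x^4 + 720 x^2 - 120.

H_6(x); series = 64 x^6 - 480 x^4 + 720 x^2 - 120


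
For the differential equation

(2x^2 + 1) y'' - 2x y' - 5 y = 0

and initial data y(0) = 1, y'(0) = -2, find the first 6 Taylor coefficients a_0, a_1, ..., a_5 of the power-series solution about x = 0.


Ansatz: y(x) = sum_{n>=0} a_n x^n, so y'(x) = sum_{n>=1} n a_n x^(n-1) and y''(x) = sum_{n>=2} n(n-1) a_n x^(n-2).
Substitute into P(x) y'' + Q(x) y' + R(x) y = 0 with P(x) = 2x^2 + 1, Q(x) = -2x, R(x) = -5, and match powers of x.
Initial conditions: a_0 = 1, a_1 = -2.
Setting the coefficient of each power of x to zero and solving order by order (substituting the coefficients already found):
  x^0: 2 a_2 - 5 a_0 = 0  ->  2 a_2 = 5 a_0 = 5  ->  a_2 = 5/2
  x^1: 6 a_3 - 7 a_1 = 0  ->  6 a_3 = 7 a_1 = -14  ->  a_3 = -7/3
  x^2: 12 a_4 - 5 a_2 = 0  ->  12 a_4 = 5 a_2 = 25/2  ->  a_4 = 25/24
  x^3: 20 a_5 + a_3 = 0  ->  20 a_5 = -a_3 = 7/3  ->  a_5 = 7/60
Truncated series: y(x) = 1 - 2 x + (5/2) x^2 - (7/3) x^3 + (25/24) x^4 + (7/60) x^5 + O(x^6).

a_0 = 1; a_1 = -2; a_2 = 5/2; a_3 = -7/3; a_4 = 25/24; a_5 = 7/60


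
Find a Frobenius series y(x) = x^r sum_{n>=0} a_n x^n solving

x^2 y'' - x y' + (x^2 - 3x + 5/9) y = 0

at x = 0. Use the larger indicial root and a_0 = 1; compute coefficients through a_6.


Write in Frobenius form y'' + (p(x)/x) y' + (q(x)/x^2) y = 0:
  p(x) = -1,  q(x) = x^2 - 3x + 5/9.
Indicial equation: r(r-1) + (-1) r + (5/9) = 0 -> roots r_1 = 5/3, r_2 = 1/3.
Take r = r_1 = 5/3. Let y(x) = x^r sum_{n>=0} a_n x^n with a_0 = 1.
Substitute y = x^r sum a_n x^n and match x^{r+n}. The recurrence is
  D(n) a_n - 3 a_{n-1} + 1 a_{n-2} = 0,  where D(n) = (r+n)(r+n-1) + (-1)(r+n) + (5/9).
  a_n = [3 a_{n-1} - 1 a_{n-2}] / D(n).
Since the indicial polynomial factors as (r - r_1)(r - r_2), D(n) = (r_1 + n - r_1)(r_1 + n - r_2) = n(n + 4/3).
Evaluating step by step (a_0 = 1):
  n = 1: D(1) = 1(1 + 4/3) = 7/3; numerator = 3(1) = 3; a_1 = (3)/(7/3) = 9/7
  n = 2: D(2) = 2(2 + 4/3) = 20/3; numerator = 3(9/7) - 1(1) = 20/7; a_2 = (20/7)/(20/3) = 3/7
  n = 3: D(3) = 3(3 + 4/3) = 13; numerator = 3(3/7) - 1(9/7) = 0; a_3 = (0)/(13) = 0
  n = 4: D(4) = 4(4 + 4/3) = 64/3; numerator = 3(0) - 1(3/7) = -3/7; a_4 = (-3/7)/(64/3) = -9/448
  n = 5: D(5) = 5(5 + 4/3) = 95/3; numerator = 3(-9/448) - 1(0) = -27/448; a_5 = (-27/448)/(95/3) = -81/42560
  n = 6: D(6) = 6(6 + 4/3) = 44; numerator = 3(-81/42560) - 1(-9/448) = 153/10640; a_6 = (153/10640)/(44) = 153/468160

r = 5/3; a_0 = 1; a_1 = 9/7; a_2 = 3/7; a_3 = 0; a_4 = -9/448; a_5 = -81/42560; a_6 = 153/468160


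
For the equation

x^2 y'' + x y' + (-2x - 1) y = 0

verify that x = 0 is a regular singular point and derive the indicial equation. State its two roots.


Divide by x^2 to reach normal form y'' + P_1(x) y' + P_2(x) y = 0 with P_1(x) = 1/x and P_2(x) = -2/x - 1/x^2.
x = 0 is a singular point because the y'-coefficient 1/x has a pole at x = 0 and the y-coefficient -2/x - 1/x^2 has a pole at x = 0.
It is a regular singular point because x P_1(x) = p(x) = 1 and x^2 P_2(x) = q(x) = -2x - 1 are polynomials, hence analytic at x = 0.
p(0) = 1,  q(0) = -1.
Indicial equation: r(r-1) + p(0) r + q(0) = 0, i.e. r^2 + (p(0) - 1) r + q(0) = 0, i.e. r^2 - 1 = 0.
Discriminant: (0)^2 - 4(-1) = 4, so r = (0 ± 2)/2.
Solving: r_1 = 1, r_2 = -1.

indicial: r^2 - 1 = 0; roots r_1 = 1, r_2 = -1


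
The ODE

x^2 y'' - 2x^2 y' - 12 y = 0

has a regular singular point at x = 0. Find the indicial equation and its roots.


Divide by x^2 to reach normal form y'' + P_1(x) y' + P_2(x) y = 0 with P_1(x) = -2 and P_2(x) = -12/x^2.
x = 0 is a singular point because the y-coefficient -12/x^2 has a pole at x = 0.
It is a regular singular point because x P_1(x) = p(x) = -2x and x^2 P_2(x) = q(x) = -12 are polynomials, hence analytic at x = 0.
p(0) = 0,  q(0) = -12.
Indicial equation: r(r-1) + p(0) r + q(0) = 0, i.e. r^2 + (p(0) - 1) r + q(0) = 0, i.e. r^2 - 1 r - 12 = 0.
Discriminant: (-1)^2 - 4(-12) = 49, so r = (1 ± 7)/2.
Solving: r_1 = 4, r_2 = -3.

indicial: r^2 - 1 r - 12 = 0; roots r_1 = 4, r_2 = -3


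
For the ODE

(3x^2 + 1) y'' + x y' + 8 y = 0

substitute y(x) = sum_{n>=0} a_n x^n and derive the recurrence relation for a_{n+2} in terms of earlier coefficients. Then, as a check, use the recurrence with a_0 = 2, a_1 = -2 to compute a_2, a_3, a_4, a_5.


Substitute y = sum_n a_n x^n.
(1 + 3 x^2) y'' contributes (n+2)(n+1) a_{n+2} + 3 n(n-1) a_n at x^n.
x y'(x) contributes n a_n at x^n.
8 y(x) contributes 8 a_n at x^n.
Matching x^n: (n+2)(n+1) a_{n+2} + (3 n(n-1) + n + 8) a_n = 0.
Thus a_{n+2} = (-3 n(n-1) - n - 8) / ((n+1)(n+2)) * a_n.

Check with a_0 = 2, a_1 = -2 (apply the recurrence for n = 0, 1, 2, 3): a_0 = 2, a_1 = -2, a_2 = -8, a_3 = 3, a_4 = 32/3, a_5 = -87/20.

a_(n+2) = (-3 n(n-1) - n - 8) / ((n+1)(n+2)) * a_n; check: a_0 = 2, a_1 = -2, a_2 = -8, a_3 = 3, a_4 = 32/3, a_5 = -87/20


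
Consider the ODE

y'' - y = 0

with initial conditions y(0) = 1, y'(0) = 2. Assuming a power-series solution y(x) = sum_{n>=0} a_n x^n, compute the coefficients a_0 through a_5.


Ansatz: y(x) = sum_{n>=0} a_n x^n, so y'(x) = sum_{n>=1} n a_n x^(n-1) and y''(x) = sum_{n>=2} n(n-1) a_n x^(n-2).
Substitute into P(x) y'' + Q(x) y' + R(x) y = 0 with P(x) = 1, Q(x) = 0, R(x) = -1, and match powers of x.
Initial conditions: a_0 = 1, a_1 = 2.
Setting the coefficient of each power of x to zero and solving order by order (substituting the coefficients already found):
  x^0: 2 a_2 - a_0 = 0  ->  2 a_2 = a_0 = 1  ->  a_2 = 1/2
  x^1: 6 a_3 - a_1 = 0  ->  6 a_3 = a_1 = 2  ->  a_3 = 1/3
  x^2: 12 a_4 - a_2 = 0  ->  12 a_4 = a_2 = 1/2  ->  a_4 = 1/24
  x^3: 20 a_5 - a_3 = 0  ->  20 a_5 = a_3 = 1/3  ->  a_5 = 1/60
Truncated series: y(x) = 1 + 2 x + (1/2) x^2 + (1/3) x^3 + (1/24) x^4 + (1/60) x^5 + O(x^6).

a_0 = 1; a_1 = 2; a_2 = 1/2; a_3 = 1/3; a_4 = 1/24; a_5 = 1/60


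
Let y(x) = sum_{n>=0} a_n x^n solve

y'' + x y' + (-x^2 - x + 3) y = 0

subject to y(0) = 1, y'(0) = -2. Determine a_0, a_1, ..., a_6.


Ansatz: y(x) = sum_{n>=0} a_n x^n, so y'(x) = sum_{n>=1} n a_n x^(n-1) and y''(x) = sum_{n>=2} n(n-1) a_n x^(n-2).
Substitute into P(x) y'' + Q(x) y' + R(x) y = 0 with P(x) = 1, Q(x) = x, R(x) = -x^2 - x + 3, and match powers of x.
Initial conditions: a_0 = 1, a_1 = -2.
Setting the coefficient of each power of x to zero and solving order by order (substituting the coefficients already found):
  x^0: 2 a_2 + 3 a_0 = 0  ->  2 a_2 = -3 a_0 = -3  ->  a_2 = -3/2
  x^1: 6 a_3 + 4 a_1 - a_0 = 0  ->  6 a_3 = -4 a_1 + a_0 = 9  ->  a_3 = 3/2
  x^2: 12 a_4 + 5 a_2 - a_1 - a_0 = 0  ->  12 a_4 = -5 a_2 + a_1 + a_0 = 13/2  ->  a_4 = 13/24
  x^3: 20 a_5 + 6 a_3 - a_2 - a_1 = 0  ->  20 a_5 = -6 a_3 + a_2 + a_1 = -25/2  ->  a_5 = -5/8
  x^4: 30 a_6 + 7 a_4 - a_3 - a_2 = 0  ->  30 a_6 = -7 a_4 + a_3 + a_2 = -91/24  ->  a_6 = -91/720
Truncated series: y(x) = 1 - 2 x - (3/2) x^2 + (3/2) x^3 + (13/24) x^4 - (5/8) x^5 - (91/720) x^6 + O(x^7).

a_0 = 1; a_1 = -2; a_2 = -3/2; a_3 = 3/2; a_4 = 13/24; a_5 = -5/8; a_6 = -91/720


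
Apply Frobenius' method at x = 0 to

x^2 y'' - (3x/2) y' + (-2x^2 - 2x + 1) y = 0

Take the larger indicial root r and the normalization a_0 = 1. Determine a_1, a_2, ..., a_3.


Write in Frobenius form y'' + (p(x)/x) y' + (q(x)/x^2) y = 0:
  p(x) = -3/2,  q(x) = -2x^2 - 2x + 1.
Indicial equation: r(r-1) + (-3/2) r + (1) = 0 -> roots r_1 = 2, r_2 = 1/2.
Take r = r_1 = 2. Let y(x) = x^r sum_{n>=0} a_n x^n with a_0 = 1.
Substitute y = x^r sum a_n x^n and match x^{r+n}. The recurrence is
  D(n) a_n - 2 a_{n-1} - 2 a_{n-2} = 0,  where D(n) = (r+n)(r+n-1) + (-3/2)(r+n) + (1).
  a_n = [2 a_{n-1} + 2 a_{n-2}] / D(n).
Since the indicial polynomial factors as (r - r_1)(r - r_2), D(n) = (r_1 + n - r_1)(r_1 + n - r_2) = n(n + 3/2).
Evaluating step by step (a_0 = 1):
  n = 1: D(1) = 1(1 + 3/2) = 5/2; numerator = 2(1) = 2; a_1 = (2)/(5/2) = 4/5
  n = 2: D(2) = 2(2 + 3/2) = 7; numerator = 2(4/5) + 2(1) = 18/5; a_2 = (18/5)/(7) = 18/35
  n = 3: D(3) = 3(3 + 3/2) = 27/2; numerator = 2(18/35) + 2(4/5) = 92/35; a_3 = (92/35)/(27/2) = 184/945

r = 2; a_0 = 1; a_1 = 4/5; a_2 = 18/35; a_3 = 184/945


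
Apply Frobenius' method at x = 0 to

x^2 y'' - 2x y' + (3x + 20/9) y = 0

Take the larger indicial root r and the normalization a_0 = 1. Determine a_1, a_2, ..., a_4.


Write in Frobenius form y'' + (p(x)/x) y' + (q(x)/x^2) y = 0:
  p(x) = -2,  q(x) = 3x + 20/9.
Indicial equation: r(r-1) + (-2) r + (20/9) = 0 -> roots r_1 = 5/3, r_2 = 4/3.
Take r = r_1 = 5/3. Let y(x) = x^r sum_{n>=0} a_n x^n with a_0 = 1.
Substitute y = x^r sum a_n x^n and match x^{r+n}. The recurrence is
  D(n) a_n + 3 a_{n-1} = 0,  where D(n) = (r+n)(r+n-1) + (-2)(r+n) + (20/9).
  a_n = -3 / D(n) * a_{n-1}.
Since the indicial polynomial factors as (r - r_1)(r - r_2), D(n) = (r_1 + n - r_1)(r_1 + n - r_2) = n(n + 1/3).
Evaluating step by step (a_0 = 1):
  n = 1: D(1) = 1(1 + 1/3) = 4/3; numerator = -3(1) = -3; a_1 = (-3)/(4/3) = -9/4
  n = 2: D(2) = 2(2 + 1/3) = 14/3; numerator = -3(-9/4) = 27/4; a_2 = (27/4)/(14/3) = 81/56
  n = 3: D(3) = 3(3 + 1/3) = 10; numerator = -3(81/56) = -243/56; a_3 = (-243/56)/(10) = -243/560
  n = 4: D(4) = 4(4 + 1/3) = 52/3; numerator = -3(-243/560) = 729/560; a_4 = (729/560)/(52/3) = 2187/29120

r = 5/3; a_0 = 1; a_1 = -9/4; a_2 = 81/56; a_3 = -243/560; a_4 = 2187/29120


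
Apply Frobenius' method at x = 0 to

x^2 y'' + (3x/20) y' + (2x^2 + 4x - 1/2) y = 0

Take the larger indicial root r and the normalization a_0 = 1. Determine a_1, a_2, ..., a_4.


Write in Frobenius form y'' + (p(x)/x) y' + (q(x)/x^2) y = 0:
  p(x) = 3/20,  q(x) = 2x^2 + 4x - 1/2.
Indicial equation: r(r-1) + (3/20) r + (-1/2) = 0 -> roots r_1 = 5/4, r_2 = -2/5.
Take r = r_1 = 5/4. Let y(x) = x^r sum_{n>=0} a_n x^n with a_0 = 1.
Substitute y = x^r sum a_n x^n and match x^{r+n}. The recurrence is
  D(n) a_n + 4 a_{n-1} + 2 a_{n-2} = 0,  where D(n) = (r+n)(r+n-1) + (3/20)(r+n) + (-1/2).
  a_n = [-4 a_{n-1} - 2 a_{n-2}] / D(n).
Since the indicial polynomial factors as (r - r_1)(r - r_2), D(n) = (r_1 + n - r_1)(r_1 + n - r_2) = n(n + 33/20).
Evaluating step by step (a_0 = 1):
  n = 1: D(1) = 1(1 + 33/20) = 53/20; numerator = -4(1) = -4; a_1 = (-4)/(53/20) = -80/53
  n = 2: D(2) = 2(2 + 33/20) = 73/10; numerator = -4(-80/53) - 2(1) = 214/53; a_2 = (214/53)/(73/10) = 2140/3869
  n = 3: D(3) = 3(3 + 33/20) = 279/20; numerator = -4(2140/3869) - 2(-80/53) = 3120/3869; a_3 = (3120/3869)/(279/20) = 20800/359817
  n = 4: D(4) = 4(4 + 33/20) = 113/5; numerator = -4(20800/359817) - 2(2140/3869) = -9080/6789; a_4 = (-9080/6789)/(113/5) = -45400/767157

r = 5/4; a_0 = 1; a_1 = -80/53; a_2 = 2140/3869; a_3 = 20800/359817; a_4 = -45400/767157


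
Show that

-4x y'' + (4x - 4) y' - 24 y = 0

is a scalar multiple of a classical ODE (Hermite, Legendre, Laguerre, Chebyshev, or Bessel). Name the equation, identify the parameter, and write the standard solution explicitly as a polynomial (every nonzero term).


All three coefficients share the factor -4; dividing through by -4 gives  x y'' + (1 - x) y' + 6 y = 0.
This matches the Laguerre equation x y'' + (1 - x) y' + n y = 0 with n = 6; the polynomial solution is L_6(x).
With y = sum_k a_k x^k, matching x^k gives (k+1)k a_{k+1} + (k+1) a_{k+1} - k a_k + n a_k = 0, i.e. (k+1)^2 a_{k+1} = (k - n) a_k = (k - 6) a_k. The right side vanishes at k = 6, so the series terminates at degree 6.
Standard normalization L_n(0) = 1 gives a_0 = 1. Work upward with a_{k+1} = (k - 6) a_k / (k+1)^2:
  a_1 = (0 - 6)(1) / 1^2 = -6/1 = -6
  a_2 = (1 - 6)(-6) / 2^2 = 30/4 = 15/2
  a_3 = (2 - 6)(15/2) / 3^2 = -30/9 = -10/3
  a_4 = (3 - 6)(-10/3) / 4^2 = 10/16 = 5/8
  a_5 = (4 - 6)(5/8) / 5^2 = (-5/4)/25 = -1/20
  a_6 = (5 - 6)(-1/20) / 6^2 = (1/20)/36 = 1/720
Hence L_6(x) = x^6/720 - x^5/20 + 5 x^4/8 - 10 x^3/3 + 15 x^2/2 - 6 x + 1.

L_6(x); series = x^6/720 - x^5/20 + 5 x^4/8 - 10 x^3/3 + 15 x^2/2 - 6 x + 1


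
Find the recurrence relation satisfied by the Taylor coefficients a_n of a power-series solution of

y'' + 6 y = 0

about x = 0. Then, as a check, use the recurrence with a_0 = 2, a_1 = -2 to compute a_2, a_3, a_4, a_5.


Substitute y = sum_n a_n x^n into y'' + (const) y = 0.
y''(x) = sum_{n>=0} (n+2)(n+1) a_{n+2} x^n.
The ODE becomes sum_n [(n+2)(n+1) a_{n+2} + 6 a_n] x^n = 0.
Setting each coefficient to zero gives the recurrence:
  (n+2)(n+1) a_{n+2} + 6 a_n = 0,
  a_{n+2} = -6 / ((n+1)(n+2)) a_n.

Check with a_0 = 2, a_1 = -2 (apply the recurrence for n = 0, 1, 2, 3): a_0 = 2, a_1 = -2, a_2 = -6, a_3 = 2, a_4 = 3, a_5 = -3/5.

a_{n+2} = -6/((n+1)(n+2)) * a_n; check: a_0 = 2, a_1 = -2, a_2 = -6, a_3 = 2, a_4 = 3, a_5 = -3/5


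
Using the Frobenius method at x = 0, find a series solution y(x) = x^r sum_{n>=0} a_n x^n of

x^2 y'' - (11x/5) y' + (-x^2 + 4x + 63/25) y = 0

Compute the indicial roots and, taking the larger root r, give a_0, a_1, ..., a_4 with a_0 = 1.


Write in Frobenius form y'' + (p(x)/x) y' + (q(x)/x^2) y = 0:
  p(x) = -11/5,  q(x) = -x^2 + 4x + 63/25.
Indicial equation: r(r-1) + (-11/5) r + (63/25) = 0 -> roots r_1 = 9/5, r_2 = 7/5.
Take r = r_1 = 9/5. Let y(x) = x^r sum_{n>=0} a_n x^n with a_0 = 1.
Substitute y = x^r sum a_n x^n and match x^{r+n}. The recurrence is
  D(n) a_n + 4 a_{n-1} - 1 a_{n-2} = 0,  where D(n) = (r+n)(r+n-1) + (-11/5)(r+n) + (63/25).
  a_n = [-4 a_{n-1} + 1 a_{n-2}] / D(n).
Since the indicial polynomial factors as (r - r_1)(r - r_2), D(n) = (r_1 + n - r_1)(r_1 + n - r_2) = n(n + 2/5).
Evaluating step by step (a_0 = 1):
  n = 1: D(1) = 1(1 + 2/5) = 7/5; numerator = -4(1) = -4; a_1 = (-4)/(7/5) = -20/7
  n = 2: D(2) = 2(2 + 2/5) = 24/5; numerator = -4(-20/7) + 1(1) = 87/7; a_2 = (87/7)/(24/5) = 145/56
  n = 3: D(3) = 3(3 + 2/5) = 51/5; numerator = -4(145/56) + 1(-20/7) = -185/14; a_3 = (-185/14)/(51/5) = -925/714
  n = 4: D(4) = 4(4 + 2/5) = 88/5; numerator = -4(-925/714) + 1(145/56) = 22195/2856; a_4 = (22195/2856)/(88/5) = 110975/251328

r = 9/5; a_0 = 1; a_1 = -20/7; a_2 = 145/56; a_3 = -925/714; a_4 = 110975/251328


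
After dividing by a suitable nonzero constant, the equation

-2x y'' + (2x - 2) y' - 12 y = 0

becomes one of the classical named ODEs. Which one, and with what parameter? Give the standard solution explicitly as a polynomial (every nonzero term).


All three coefficients share the factor -2; dividing through by -2 gives  x y'' + (1 - x) y' + 6 y = 0.
This matches the Laguerre equation x y'' + (1 - x) y' + n y = 0 with n = 6; the polynomial solution is L_6(x).
With y = sum_k a_k x^k, matching x^k gives (k+1)k a_{k+1} + (k+1) a_{k+1} - k a_k + n a_k = 0, i.e. (k+1)^2 a_{k+1} = (k - n) a_k = (k - 6) a_k. The right side vanishes at k = 6, so the series terminates at degree 6.
Standard normalization L_n(0) = 1 gives a_0 = 1. Work upward with a_{k+1} = (k - 6) a_k / (k+1)^2:
  a_1 = (0 - 6)(1) / 1^2 = -6/1 = -6
  a_2 = (1 - 6)(-6) / 2^2 = 30/4 = 15/2
  a_3 = (2 - 6)(15/2) / 3^2 = -30/9 = -10/3
  a_4 = (3 - 6)(-10/3) / 4^2 = 10/16 = 5/8
  a_5 = (4 - 6)(5/8) / 5^2 = (-5/4)/25 = -1/20
  a_6 = (5 - 6)(-1/20) / 6^2 = (1/20)/36 = 1/720
Hence L_6(x) = x^6/720 - x^5/20 + 5 x^4/8 - 10 x^3/3 + 15 x^2/2 - 6 x + 1.

L_6(x); series = x^6/720 - x^5/20 + 5 x^4/8 - 10 x^3/3 + 15 x^2/2 - 6 x + 1


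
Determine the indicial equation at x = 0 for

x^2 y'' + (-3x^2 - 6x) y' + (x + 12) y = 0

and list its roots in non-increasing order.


Divide by x^2 to reach normal form y'' + P_1(x) y' + P_2(x) y = 0 with P_1(x) = -3 - 6/x and P_2(x) = 1/x + 12/x^2.
x = 0 is a singular point because the y'-coefficient -3 - 6/x has a pole at x = 0 and the y-coefficient 1/x + 12/x^2 has a pole at x = 0.
It is a regular singular point because x P_1(x) = p(x) = -3x - 6 and x^2 P_2(x) = q(x) = x + 12 are polynomials, hence analytic at x = 0.
p(0) = -6,  q(0) = 12.
Indicial equation: r(r-1) + p(0) r + q(0) = 0, i.e. r^2 + (p(0) - 1) r + q(0) = 0, i.e. r^2 - 7 r + 12 = 0.
Discriminant: (-7)^2 - 4(12) = 1, so r = (7 ± 1)/2.
Solving: r_1 = 4, r_2 = 3.

indicial: r^2 - 7 r + 12 = 0; roots r_1 = 4, r_2 = 3


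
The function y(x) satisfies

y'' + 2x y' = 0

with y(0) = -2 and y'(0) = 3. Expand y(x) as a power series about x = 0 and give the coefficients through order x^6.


Ansatz: y(x) = sum_{n>=0} a_n x^n, so y'(x) = sum_{n>=1} n a_n x^(n-1) and y''(x) = sum_{n>=2} n(n-1) a_n x^(n-2).
Substitute into P(x) y'' + Q(x) y' + R(x) y = 0 with P(x) = 1, Q(x) = 2x, R(x) = 0, and match powers of x.
Initial conditions: a_0 = -2, a_1 = 3.
Setting the coefficient of each power of x to zero and solving order by order (substituting the coefficients already found):
  x^0: 2 a_2 = 0  ->  a_2 = 0
  x^1: 6 a_3 + 2 a_1 = 0  ->  6 a_3 = -2 a_1 = -6  ->  a_3 = -1
  x^2: 12 a_4 + 4 a_2 = 0  ->  12 a_4 = -4 a_2 = 0  ->  a_4 = 0
  x^3: 20 a_5 + 6 a_3 = 0  ->  20 a_5 = -6 a_3 = 6  ->  a_5 = 3/10
  x^4: 30 a_6 + 8 a_4 = 0  ->  30 a_6 = -8 a_4 = 0  ->  a_6 = 0
Truncated series: y(x) = -2 + 3 x - x^3 + (3/10) x^5 + O(x^7).

a_0 = -2; a_1 = 3; a_2 = 0; a_3 = -1; a_4 = 0; a_5 = 3/10; a_6 = 0
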